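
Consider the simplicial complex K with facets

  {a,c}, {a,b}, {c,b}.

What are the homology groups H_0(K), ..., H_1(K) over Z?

Fix the vertex order a < b < c and write every simplex with vertices in increasing order. Then dim K = 1 and the simplices of K are:

  0-simplices (3): a, b, c
  1-simplices (3): ab, ac, bc

so the chain groups are C_0 ≅ Z^3, C_1 ≅ Z^3.

Boundary ∂_1: C_1 → C_0 maps an edge to its endpoints' difference, ∂[p,q] = q − p.
The resulting 3×3 matrix has rank 2, and its Smith normal form has invariant factors (1,1).

Computing H_k = (kernel of ∂_k) / (image of ∂_{k+1}):

  H_0: rank C_0 − rank ∂_1 = 3 − 2 = 1, and the invariant factors of ∂_1 are all 1, so H_0 = Z.
  H_1: rank ker ∂_1 − rank ∂_2 = (3 − 2) − 0 = 1, and there is no ∂_2, so H_1 = Z.

As a check, the Euler characteristic is 3 − 3 = 0, which agrees with 1 − 1 = 0.
(K is a triangulation of the circle S^1.)

H_0 ≅ Z,  H_1 ≅ Z.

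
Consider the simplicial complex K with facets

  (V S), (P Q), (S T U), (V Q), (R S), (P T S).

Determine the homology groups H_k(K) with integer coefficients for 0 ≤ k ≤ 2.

Order the vertices as P < Q < R < S < T < U < V. Listing each simplex with vertices in this order, K has dimension 2 with simplices:

  0-simplices (7): P, Q, R, S, T, U, V
  1-simplices (9): PQ, PS, PT, QV, RS, ST, SU, SV, TU
  2-simplices (2): PST, STU

so the chain groups are C_0 ≅ Z^7, C_1 ≅ Z^9, C_2 ≅ Z^2.

Boundary ∂_1: C_1 → C_0 maps an edge to its endpoints' difference, ∂[p,q] = q − p.
The resulting 7×9 matrix has rank 6, and its Smith normal form has invariant factors (1,1,1,1,1,1).

Boundary ∂_2: C_2 → C_1 sends each 2-simplex [p,q,r] to [q,r] − [p,r] + [p,q]. For instance
  ∂PST = ST − PT + PS,
  ∂STU = TU − SU + ST.
As a 9×2 matrix over Z this has rank 2, with invariant factors (1,1).

Now H_k = ker ∂_k / im ∂_{k+1}, so:

  H_0: rank C_0 − rank ∂_1 = 7 − 6 = 1, and the invariant factors of ∂_1 are all 1, so H_0 ≅ Z.
  H_1: rank ker ∂_1 − rank ∂_2 = (9 − 6) − 2 = 1, and the invariant factors of ∂_2 are all 1, so H_1 ≅ Z.
  H_2: rank ker ∂_2 − rank ∂_3 = (2 − 2) − 0 = 0, and there is no ∂_3, so H_2 ≅ 0.

As a check, the Euler characteristic is 7 − 9 + 2 = 0, which agrees with 1 − 1 + 0 = 0.

H_0 ≅ Z,  H_1 ≅ Z,  H_2 = 0.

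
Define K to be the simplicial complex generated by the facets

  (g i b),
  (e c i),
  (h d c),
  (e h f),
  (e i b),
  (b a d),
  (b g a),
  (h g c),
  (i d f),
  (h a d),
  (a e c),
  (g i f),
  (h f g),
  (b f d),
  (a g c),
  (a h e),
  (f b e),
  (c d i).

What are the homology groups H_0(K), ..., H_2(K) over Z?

H_0 ≅ Z,  H_1 ≅ Z ⊕ Z/2Z,  H_2 = 0.

Order the vertices as a < b < c < d < e < f < g < h < i. Listing each simplex with vertices in this order, K has dimension 2 with simplices:

  0-simplices (9): a, b, c, d, e, f, g, h, i
  1-simplices (27): ab, ac, ad, ae, ag, ah, bd, be, bf, bg, bi, cd, ce, cg, ch, ci, df, dh, di, ef, eh, ei, fg, fh, fi, gh, gi
  2-simplices (18): abd, abg, ace, acg, adh, aeh, bdf, bef, bei, bgi, cdh, cdi, cei, cgh, dfi, efh, fgh, fgi

Hence C_0 ≅ Z^9, C_1 ≅ Z^27, C_2 ≅ Z^18.

The boundary map ∂_1: C_1 → C_0 sends each edge [p,q] (with p < q) to q − p. For instance
  ∂ch = h − c.
The resulting 9×27 matrix has rank 8, and its Smith normal form has invariant factors (1,1,1,1,1,1,1,1).

Boundary ∂_2: C_2 → C_1 acts by ∂[p,q,r] = [q,r] − [p,r] + [p,q]. For instance
  ∂efh = fh − eh + ef,
  ∂bei = ei − bi + be.
The 27×18 boundary matrix has rank 18 and Smith normal form diag(1,1,1,1,1,1,1,1,1,1,1,1,1,1,1,1,1,2).

From H_k ≅ ker(∂_k) / im(∂_{k+1}) we obtain:

  H_0: rank C_0 − rank ∂_1 = 9 − 8 = 1, and the invariant factors of ∂_1 are all 1, so H_0 = Z.
  H_1: rank ker ∂_1 − rank ∂_2 = (27 − 8) − 18 = 1, and ∂_2 has invariant factor 2 > 1, so H_1 = Z ⊕ Z/2Z.
  H_2: rank ker ∂_2 − rank ∂_3 = (18 − 18) − 0 = 0, and there is no ∂_3, so H_2 = 0.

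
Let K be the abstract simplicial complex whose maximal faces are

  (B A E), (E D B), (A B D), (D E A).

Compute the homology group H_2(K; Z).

Fix the vertex order A < B < D < E and write every simplex with vertices in increasing order. Then dim K = 2 and the simplices of K are:

  0-simplices (4): A, B, D, E
  1-simplices (6): AB, AD, AE, BD, BE, DE
  2-simplices (4): ABD, ABE, ADE, BDE

giving chain groups C_0 ≅ Z^4, C_1 ≅ Z^6, C_2 ≅ Z^4.

The boundary map ∂_1: C_1 → C_0 sends each edge [p,q] (with p < q) to q − p.
As a 4×6 matrix over Z this has rank 3, with invariant factors (1,1,1).

∂_2: C_2 → C_1 maps a triangle to the signed sum of its edges. For instance
  ∂ABD = BD − AD + AB,
  ∂ABE = BE − AE + AB.
This gives a 6×4 integer matrix of rank 3; reducing to Smith normal form yields diagonal entries (1,1,1).

Computing H_k = (kernel of ∂_k) / (image of ∂_{k+1}):

  H_2: rank ker ∂_2 − rank ∂_3 = (4 − 3) − 0 = 1, and there is no ∂_3, so H_2 ≅ Z.

(K is a triangulation of the 2-sphere S^2.)

H_2 ≅ Z.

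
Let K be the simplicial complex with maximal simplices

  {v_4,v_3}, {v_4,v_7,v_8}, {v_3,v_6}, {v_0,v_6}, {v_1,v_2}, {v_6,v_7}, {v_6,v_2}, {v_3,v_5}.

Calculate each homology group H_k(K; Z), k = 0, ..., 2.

We work with the vertex ordering v_0 < v_1 < v_2 < v_3 < v_4 < v_5 < v_6 < v_7 < v_8. The simplices of K, each written with vertices in increasing order, are:

  0-simplices (9): [v_0], [v_1], [v_2], [v_3], [v_4], [v_5], [v_6], [v_7], [v_8]
  1-simplices (10): [v_0,v_6], [v_1,v_2], [v_2,v_6], [v_3,v_4], [v_3,v_5], [v_3,v_6], [v_4,v_7], [v_4,v_8], [v_6,v_7], [v_7,v_8]
  2-simplices (1): [v_4,v_7,v_8]

giving chain groups C_0 ≅ Z^9, C_1 ≅ Z^10, C_2 ≅ Z^1.

The boundary map ∂_1: C_1 → C_0 is given by ∂[p,q] = [q] − [p]. For instance
  ∂[v_2,v_6] = [v_6] − [v_2].
This gives a 9×10 integer matrix of rank 8; reducing to Smith normal form yields diagonal entries (1,1,1,1,1,1,1,1).

The boundary map ∂_2: C_2 → C_1 sends each 2-simplex [p,q,r] to [q,r] − [p,r] + [p,q]. For instance
  ∂[v_4,v_7,v_8] = [v_7,v_8] − [v_4,v_8] + [v_4,v_7].
As a 10×1 matrix over Z this has rank 1, with invariant factors (1).

Computing H_k = (kernel of ∂_k) / (image of ∂_{k+1}):

  H_0: rank C_0 − rank ∂_1 = 9 − 8 = 1, and the invariant factors of ∂_1 are all 1, so H_0 ≅ Z.
  H_1: rank ker ∂_1 − rank ∂_2 = (10 − 8) − 1 = 1, and the invariant factors of ∂_2 are all 1, so H_1 ≅ Z.
  H_2: rank ker ∂_2 − rank ∂_3 = (1 − 1) − 0 = 0, and there is no ∂_3, so H_2 ≅ 0.

As a check, the Euler characteristic is 9 − 10 + 1 = 0, which agrees with 1 − 1 + 0 = 0.

H_0 = Z,  H_1 = Z,  H_2 = 0.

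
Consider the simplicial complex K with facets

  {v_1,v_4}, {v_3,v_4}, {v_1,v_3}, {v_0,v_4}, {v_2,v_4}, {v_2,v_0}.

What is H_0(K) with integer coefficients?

We work with the vertex ordering v_0 < v_1 < v_2 < v_3 < v_4. The simplices of K, each written with vertices in increasing order, are:

  0-simplices (5): [v_0], [v_1], [v_2], [v_3], [v_4]
  1-simplices (6): [v_0,v_2], [v_0,v_4], [v_1,v_3], [v_1,v_4], [v_2,v_4], [v_3,v_4]

so the chain groups are C_0 ≅ Z^5, C_1 ≅ Z^6.

∂_1: C_1 → C_0 maps an edge to its endpoints' difference, ∂[p,q] = q − p.
The 5×6 boundary matrix has rank 4 and Smith normal form diag(1,1,1,1).

Reading off H_k = ker ∂_k / im ∂_{k+1}:

  H_0: rank C_0 − rank ∂_1 = 5 − 4 = 1, and the invariant factors of ∂_1 are all 1, so H_0 ≅ Z.

(K is a triangulation of a wedge of 2 circles.)

H_0 ≅ Z.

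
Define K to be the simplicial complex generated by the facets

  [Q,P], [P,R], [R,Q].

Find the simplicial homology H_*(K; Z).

H_0 ≅ Z,  H_1 ≅ Z.

Order the vertices as P < Q < R. Listing each simplex with vertices in this order, K has dimension 1 with simplices:

  0-simplices (3): P, Q, R
  1-simplices (3): PQ, PR, QR

Hence C_0 ≅ Z^3, C_1 ≅ Z^3.

The boundary map ∂_1: C_1 → C_0 maps an edge to its endpoints' difference, ∂[p,q] = q − p. For instance
  ∂QR = R − Q.
The resulting 3×3 matrix has rank 2, and its Smith normal form has invariant factors (1,1).

Computing H_k = (kernel of ∂_k) / (image of ∂_{k+1}):

  H_0: rank C_0 − rank ∂_1 = 3 − 2 = 1, and the invariant factors of ∂_1 are all 1, so H_0 = Z.
  H_1: rank ker ∂_1 − rank ∂_2 = (3 − 2) − 0 = 1, and there is no ∂_2, so H_1 = Z.

(K is a triangulation of the circle S^1.)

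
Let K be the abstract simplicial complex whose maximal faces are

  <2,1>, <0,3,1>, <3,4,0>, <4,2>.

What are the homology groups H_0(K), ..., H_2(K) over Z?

We work with the vertex ordering 0 < 1 < 2 < 3 < 4. The simplices of K, each written with vertices in increasing order, are:

  0-simplices (5): [0], [1], [2], [3], [4]
  1-simplices (7): [0,1], [0,3], [0,4], [1,2], [1,3], [2,4], [3,4]
  2-simplices (2): [0,1,3], [0,3,4]

Hence C_0 ≅ Z^5, C_1 ≅ Z^7, C_2 ≅ Z^2.

The boundary map ∂_1: C_1 → C_0 sends each edge [p,q] (with p < q) to q − p. For instance
  ∂[2,4] = [4] − [2].
This gives a 5×7 integer matrix of rank 4; reducing to Smith normal form yields diagonal entries (1,1,1,1).

Boundary ∂_2: C_2 → C_1 maps a triangle to the signed sum of its edges. For instance
  ∂[0,1,3] = [1,3] − [0,3] + [0,1],
  ∂[0,3,4] = [3,4] − [0,4] + [0,3].
This gives a 7×2 integer matrix of rank 2; reducing to Smith normal form yields diagonal entries (1,1).

Reading off H_k = ker ∂_k / im ∂_{k+1}:

  H_0: rank C_0 − rank ∂_1 = 5 − 4 = 1, and the invariant factors of ∂_1 are all 1, so H_0 = Z.
  H_1: rank ker ∂_1 − rank ∂_2 = (7 − 4) − 2 = 1, and the invariant factors of ∂_2 are all 1, so H_1 = Z.
  H_2: rank ker ∂_2 − rank ∂_3 = (2 − 2) − 0 = 0, and there is no ∂_3, so H_2 = 0.

As a check, the Euler characteristic is 5 − 7 + 2 = 0, which agrees with 1 − 1 + 0 = 0.

H_0 = Z,  H_1 = Z,  H_2 = 0.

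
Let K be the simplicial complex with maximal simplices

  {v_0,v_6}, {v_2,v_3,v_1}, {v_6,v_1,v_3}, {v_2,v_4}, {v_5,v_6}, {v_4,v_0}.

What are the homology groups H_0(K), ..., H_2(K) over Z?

H_0 = Z,  H_1 = Z,  H_2 = 0.

We work with the vertex ordering v_0 < v_1 < v_2 < v_3 < v_4 < v_5 < v_6. The simplices of K, each written with vertices in increasing order, are:

  0-simplices (7): [v_0], [v_1], [v_2], [v_3], [v_4], [v_5], [v_6]
  1-simplices (9): [v_0,v_4], [v_0,v_6], [v_1,v_2], [v_1,v_3], [v_1,v_6], [v_2,v_3], [v_2,v_4], [v_3,v_6], [v_5,v_6]
  2-simplices (2): [v_1,v_2,v_3], [v_1,v_3,v_6]

giving chain groups C_0 ≅ Z^7, C_1 ≅ Z^9, C_2 ≅ Z^2.

The boundary map ∂_1: C_1 → C_0 is given by ∂[p,q] = [q] − [p].
The 7×9 boundary matrix has rank 6 and Smith normal form diag(1,1,1,1,1,1).

The boundary map ∂_2: C_2 → C_1 sends each 2-simplex [p,q,r] to [q,r] − [p,r] + [p,q]. For instance
  ∂[v_1,v_3,v_6] = [v_3,v_6] − [v_1,v_6] + [v_1,v_3],
  ∂[v_1,v_2,v_3] = [v_2,v_3] − [v_1,v_3] + [v_1,v_2].
The 9×2 boundary matrix has rank 2 and Smith normal form diag(1,1).

Computing H_k = (kernel of ∂_k) / (image of ∂_{k+1}):

  H_0: rank C_0 − rank ∂_1 = 7 − 6 = 1, and the invariant factors of ∂_1 are all 1, so H_0 ≅ Z.
  H_1: rank ker ∂_1 − rank ∂_2 = (9 − 6) − 2 = 1, and the invariant factors of ∂_2 are all 1, so H_1 ≅ Z.
  H_2: rank ker ∂_2 − rank ∂_3 = (2 − 2) − 0 = 0, and there is no ∂_3, so H_2 ≅ 0.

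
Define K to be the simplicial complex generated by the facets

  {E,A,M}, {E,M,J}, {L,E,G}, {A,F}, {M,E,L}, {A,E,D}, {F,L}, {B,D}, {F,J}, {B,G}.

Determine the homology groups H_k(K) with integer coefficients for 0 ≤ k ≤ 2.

H_0 ≅ Z,  H_1 ≅ Z^3,  H_2 = 0.

Order the vertices as A < B < D < E < F < G < J < L < M. Listing each simplex with vertices in this order, K has dimension 2 with simplices:

  0-simplices (9): A, B, D, E, F, G, J, L, M
  1-simplices (16): AD, AE, AF, AM, BD, BG, DE, EG, EJ, EL, EM, FJ, FL, GL, JM, LM
  2-simplices (5): ADE, AEM, EGL, EJM, ELM

giving chain groups C_0 ≅ Z^9, C_1 ≅ Z^16, C_2 ≅ Z^5.

∂_1: C_1 → C_0 is given by ∂[p,q] = [q] − [p]. For instance
  ∂GL = L − G.
As a 9×16 matrix over Z this has rank 8, with invariant factors (1,1,1,1,1,1,1,1).

∂_2: C_2 → C_1 maps a triangle to the signed sum of its edges. For instance
  ∂ELM = LM − EM + EL,
  ∂EJM = JM − EM + EJ.
As a 16×5 matrix over Z this has rank 5, with invariant factors (1,1,1,1,1).

From H_k ≅ ker(∂_k) / im(∂_{k+1}) we obtain:

  H_0: rank C_0 − rank ∂_1 = 9 − 8 = 1, and the invariant factors of ∂_1 are all 1, so H_0 ≅ Z.
  H_1: rank ker ∂_1 − rank ∂_2 = (16 − 8) − 5 = 3, and the invariant factors of ∂_2 are all 1, so H_1 ≅ Z^3.
  H_2: rank ker ∂_2 − rank ∂_3 = (5 − 5) − 0 = 0, and there is no ∂_3, so H_2 ≅ 0.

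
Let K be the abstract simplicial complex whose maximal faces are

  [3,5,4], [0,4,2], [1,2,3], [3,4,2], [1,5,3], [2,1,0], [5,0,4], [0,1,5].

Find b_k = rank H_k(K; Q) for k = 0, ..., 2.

b_0 = 1, b_1 = 0, b_2 = 1.

Take the total order 0 < 1 < 2 < 3 < 4 < 5 on the vertex set. Then K (dimension 2) consists of the simplices:

  0-simplices (6): [0], [1], [2], [3], [4], [5]
  1-simplices (12): [0,1], [0,2], [0,4], [0,5], [1,2], [1,3], [1,5], [2,3], [2,4], [3,4], [3,5], [4,5]
  2-simplices (8): [0,1,2], [0,1,5], [0,2,4], [0,4,5], [1,2,3], [1,3,5], [2,3,4], [3,4,5]

giving chain groups C_0 ≅ Z^6, C_1 ≅ Z^12, C_2 ≅ Z^8.

The boundary map ∂_1: C_1 → C_0 maps an edge to its endpoints' difference, ∂[p,q] = q − p. For instance
  ∂[3,4] = [4] − [3].
As a 6×12 matrix over Z this has rank 5, with invariant factors (1,1,1,1,1).

The boundary map ∂_2: C_2 → C_1 maps a triangle to the signed sum of its edges. For instance
  ∂[0,1,5] = [1,5] − [0,5] + [0,1],
  ∂[2,3,4] = [3,4] − [2,4] + [2,3].
The resulting 12×8 matrix has rank 7, and its Smith normal form has invariant factors (1,1,1,1,1,1,1).

From H_k ≅ ker(∂_k) / im(∂_{k+1}) we obtain:

  H_0: rank C_0 − rank ∂_1 = 6 − 5 = 1, and the invariant factors of ∂_1 are all 1, so H_0 = Z.
  H_1: rank ker ∂_1 − rank ∂_2 = (12 − 5) − 7 = 0, and the invariant factors of ∂_2 are all 1, so H_1 = 0.
  H_2: rank ker ∂_2 − rank ∂_3 = (8 − 7) − 0 = 1, and there is no ∂_3, so H_2 = Z.

Hence the Betti numbers are b_0 = 1, b_1 = 0, b_2 = 1.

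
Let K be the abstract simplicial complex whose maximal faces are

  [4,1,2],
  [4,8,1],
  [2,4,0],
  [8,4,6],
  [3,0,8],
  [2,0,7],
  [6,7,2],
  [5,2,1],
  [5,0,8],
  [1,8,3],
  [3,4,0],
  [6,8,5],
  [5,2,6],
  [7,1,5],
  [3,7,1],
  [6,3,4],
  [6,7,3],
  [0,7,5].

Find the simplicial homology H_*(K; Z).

H_0 = Z,  H_1 = Z ⊕ Z/2Z,  H_2 = 0.

Fix the vertex order 0 < 1 < 2 < 3 < 4 < 5 < 6 < 7 < 8 and write every simplex with vertices in increasing order. Then dim K = 2 and the simplices of K are:

  0-simplices (9): [0], [1], [2], [3], [4], [5], [6], [7], [8]
  1-simplices (27): (27 of them)
  2-simplices (18): [0,2,4], [0,2,7], [0,3,4], [0,3,8], [0,5,7], [0,5,8], [1,2,4], [1,2,5], [1,3,7], [1,3,8], [1,4,8], [1,5,7], [2,5,6], [2,6,7], [3,4,6], [3,6,7], [4,6,8], [5,6,8]

so the chain groups are C_0 ≅ Z^9, C_1 ≅ Z^27, C_2 ≅ Z^18.

∂_1: C_1 → C_0 maps an edge to its endpoints' difference, ∂[p,q] = q − p. For instance
  ∂[0,2] = [2] − [0].
As a 9×27 matrix over Z this has rank 8, with invariant factors (1,1,1,1,1,1,1,1).

∂_2: C_2 → C_1 acts by ∂[p,q,r] = [q,r] − [p,r] + [p,q]. For instance
  ∂[0,2,7] = [2,7] − [0,7] + [0,2],
  ∂[1,2,4] = [2,4] − [1,4] + [1,2].
The 27×18 boundary matrix has rank 18 and Smith normal form diag(1,1,1,1,1,1,1,1,1,1,1,1,1,1,1,1,1,2).

Now H_k = ker ∂_k / im ∂_{k+1}, so:

  H_0: rank C_0 − rank ∂_1 = 9 − 8 = 1, and the invariant factors of ∂_1 are all 1, so H_0 ≅ Z.
  H_1: rank ker ∂_1 − rank ∂_2 = (27 − 8) − 18 = 1, and ∂_2 has invariant factor 2 > 1, so H_1 ≅ Z ⊕ Z/2Z.
  H_2: rank ker ∂_2 − rank ∂_3 = (18 − 18) − 0 = 0, and there is no ∂_3, so H_2 ≅ 0.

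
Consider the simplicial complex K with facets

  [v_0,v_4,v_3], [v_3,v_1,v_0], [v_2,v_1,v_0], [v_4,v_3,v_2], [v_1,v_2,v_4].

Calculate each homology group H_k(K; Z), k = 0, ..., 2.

H_0 ≅ Z,  H_1 ≅ Z,  H_2 = 0.

Order the vertices as v_0 < v_1 < v_2 < v_3 < v_4. Listing each simplex with vertices in this order, K has dimension 2 with simplices:

  0-simplices (5): [v_0], [v_1], [v_2], [v_3], [v_4]
  1-simplices (10): [v_0,v_1], [v_0,v_2], [v_0,v_3], [v_0,v_4], [v_1,v_2], [v_1,v_3], [v_1,v_4], [v_2,v_3], [v_2,v_4], [v_3,v_4]
  2-simplices (5): [v_0,v_1,v_2], [v_0,v_1,v_3], [v_0,v_3,v_4], [v_1,v_2,v_4], [v_2,v_3,v_4]

Hence C_0 ≅ Z^5, C_1 ≅ Z^10, C_2 ≅ Z^5.

The boundary map ∂_1: C_1 → C_0 maps an edge to its endpoints' difference, ∂[p,q] = q − p. For instance
  ∂[v_0,v_1] = [v_1] − [v_0].
The 5×10 boundary matrix has rank 4 and Smith normal form diag(1,1,1,1).

The boundary map ∂_2: C_2 → C_1 sends each 2-simplex [p,q,r] to [q,r] − [p,r] + [p,q]. For instance
  ∂[v_0,v_1,v_2] = [v_1,v_2] − [v_0,v_2] + [v_0,v_1],
  ∂[v_1,v_2,v_4] = [v_2,v_4] − [v_1,v_4] + [v_1,v_2].
As a 10×5 matrix over Z this has rank 5, with invariant factors (1,1,1,1,1).

From H_k ≅ ker(∂_k) / im(∂_{k+1}) we obtain:

  H_0: rank C_0 − rank ∂_1 = 5 − 4 = 1, and the invariant factors of ∂_1 are all 1, so H_0 ≅ Z.
  H_1: rank ker ∂_1 − rank ∂_2 = (10 − 4) − 5 = 1, and the invariant factors of ∂_2 are all 1, so H_1 ≅ Z.
  H_2: rank ker ∂_2 − rank ∂_3 = (5 − 5) − 0 = 0, and there is no ∂_3, so H_2 ≅ 0.

(K is a triangulation of the Möbius band.)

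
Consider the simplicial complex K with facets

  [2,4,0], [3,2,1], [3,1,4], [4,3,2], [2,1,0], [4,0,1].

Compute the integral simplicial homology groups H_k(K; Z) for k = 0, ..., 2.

Take the total order 0 < 1 < 2 < 3 < 4 on the vertex set. Then K (dimension 2) consists of the simplices:

  0-simplices (5): [0], [1], [2], [3], [4]
  1-simplices (9): [0,1], [0,2], [0,4], [1,2], [1,3], [1,4], [2,3], [2,4], [3,4]
  2-simplices (6): [0,1,2], [0,1,4], [0,2,4], [1,2,3], [1,3,4], [2,3,4]

Hence C_0 ≅ Z^5, C_1 ≅ Z^9, C_2 ≅ Z^6.

∂_1: C_1 → C_0 is given by ∂[p,q] = [q] − [p]. For instance
  ∂[3,4] = [4] − [3].
The resulting 5×9 matrix has rank 4, and its Smith normal form has invariant factors (1,1,1,1).

∂_2: C_2 → C_1 acts by ∂[p,q,r] = [q,r] − [p,r] + [p,q]. For instance
  ∂[1,2,3] = [2,3] − [1,3] + [1,2],
  ∂[0,1,4] = [1,4] − [0,4] + [0,1].
The 9×6 boundary matrix has rank 5 and Smith normal form diag(1,1,1,1,1).

From H_k ≅ ker(∂_k) / im(∂_{k+1}) we obtain:

  H_0: rank C_0 − rank ∂_1 = 5 − 4 = 1, and the invariant factors of ∂_1 are all 1, so H_0 ≅ Z.
  H_1: rank ker ∂_1 − rank ∂_2 = (9 − 4) − 5 = 0, and the invariant factors of ∂_2 are all 1, so H_1 ≅ 0.
  H_2: rank ker ∂_2 − rank ∂_3 = (6 − 5) − 0 = 1, and there is no ∂_3, so H_2 ≅ Z.

As a check, the Euler characteristic is 5 − 9 + 6 = 2, which agrees with 1 − 0 + 1 = 2.

H_0 ≅ Z,  H_1 = 0,  H_2 ≅ Z.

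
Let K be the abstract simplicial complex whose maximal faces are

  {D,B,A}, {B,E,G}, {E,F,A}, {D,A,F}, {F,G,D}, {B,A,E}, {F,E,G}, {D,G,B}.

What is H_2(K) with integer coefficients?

Order the vertices as A < B < D < E < F < G. Listing each simplex with vertices in this order, K has dimension 2 with simplices:

  0-simplices (6): A, B, D, E, F, G
  1-simplices (12): AB, AD, AE, AF, BD, BE, BG, DF, DG, EF, EG, FG
  2-simplices (8): ABD, ABE, ADF, AEF, BDG, BEG, DFG, EFG

Hence C_0 ≅ Z^6, C_1 ≅ Z^12, C_2 ≅ Z^8.

Boundary ∂_1: C_1 → C_0 sends each edge [p,q] (with p < q) to q − p. For instance
  ∂AD = D − A.
The resulting 6×12 matrix has rank 5, and its Smith normal form has invariant factors (1,1,1,1,1).

∂_2: C_2 → C_1 acts by ∂[p,q,r] = [q,r] − [p,r] + [p,q]. For instance
  ∂ABD = BD − AD + AB,
  ∂AEF = EF − AF + AE.
This gives a 12×8 integer matrix of rank 7; reducing to Smith normal form yields diagonal entries (1,1,1,1,1,1,1).

Reading off H_k = ker ∂_k / im ∂_{k+1}:

  H_2: rank ker ∂_2 − rank ∂_3 = (8 − 7) − 0 = 1, and there is no ∂_3, so H_2 ≅ Z.

H_2 ≅ Z.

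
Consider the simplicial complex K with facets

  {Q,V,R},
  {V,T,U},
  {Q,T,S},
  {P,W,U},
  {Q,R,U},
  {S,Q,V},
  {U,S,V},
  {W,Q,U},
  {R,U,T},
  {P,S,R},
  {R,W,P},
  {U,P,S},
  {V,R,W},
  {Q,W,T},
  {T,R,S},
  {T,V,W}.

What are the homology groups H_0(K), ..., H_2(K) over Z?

H_0 ≅ Z,  H_1 ≅ Z^2,  H_2 ≅ Z.

Take the total order P < Q < R < S < T < U < V < W on the vertex set. Then K (dimension 2) consists of the simplices:

  0-simplices (8): P, Q, R, S, T, U, V, W
  1-simplices (24): PR, PS, PU, PW, QR, QS, QT, QU, QV, QW, RS, RT, RU, RV, RW, ST, SU, SV, TU, TV, TW, UV, UW, VW
  2-simplices (16): PRS, PRW, PSU, PUW, QRU, QRV, QST, QSV, QTW, QUW, RST, RTU, RVW, SUV, TUV, TVW

so the chain groups are C_0 ≅ Z^8, C_1 ≅ Z^24, C_2 ≅ Z^16.

∂_1: C_1 → C_0 maps an edge to its endpoints' difference, ∂[p,q] = q − p.
The 8×24 boundary matrix has rank 7 and Smith normal form diag(1,1,1,1,1,1,1).

The boundary map ∂_2: C_2 → C_1 acts by ∂[p,q,r] = [q,r] − [p,r] + [p,q]. For instance
  ∂TVW = VW − TW + TV,
  ∂RST = ST − RT + RS.
This gives a 24×16 integer matrix of rank 15; reducing to Smith normal form yields diagonal entries (1,1,1,1,1,1,1,1,1,1,1,1,1,1,1).

From H_k ≅ ker(∂_k) / im(∂_{k+1}) we obtain:

  H_0: rank C_0 − rank ∂_1 = 8 − 7 = 1, and the invariant factors of ∂_1 are all 1, so H_0 ≅ Z.
  H_1: rank ker ∂_1 − rank ∂_2 = (24 − 7) − 15 = 2, and the invariant factors of ∂_2 are all 1, so H_1 ≅ Z^2.
  H_2: rank ker ∂_2 − rank ∂_3 = (16 − 15) − 0 = 1, and there is no ∂_3, so H_2 ≅ Z.

As a check, the Euler characteristic is 8 − 24 + 16 = 0, which agrees with 1 − 2 + 1 = 0.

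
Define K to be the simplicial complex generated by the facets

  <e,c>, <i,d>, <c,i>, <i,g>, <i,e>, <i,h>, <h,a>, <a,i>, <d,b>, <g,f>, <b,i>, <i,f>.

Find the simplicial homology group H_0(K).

Take the total order a < b < c < d < e < f < g < h < i on the vertex set. Then K (dimension 1) consists of the simplices:

  0-simplices (9): a, b, c, d, e, f, g, h, i
  1-simplices (12): ah, ai, bd, bi, ce, ci, di, ei, fg, fi, gi, hi

giving chain groups C_0 ≅ Z^9, C_1 ≅ Z^12.

∂_1: C_1 → C_0 sends each edge [p,q] (with p < q) to q − p. For instance
  ∂bi = i − b.
As a 9×12 matrix over Z this has rank 8, with invariant factors (1,1,1,1,1,1,1,1).

Computing H_k = (kernel of ∂_k) / (image of ∂_{k+1}):

  H_0: rank C_0 − rank ∂_1 = 9 − 8 = 1, and the invariant factors of ∂_1 are all 1, so H_0 ≅ Z.

H_0 ≅ Z.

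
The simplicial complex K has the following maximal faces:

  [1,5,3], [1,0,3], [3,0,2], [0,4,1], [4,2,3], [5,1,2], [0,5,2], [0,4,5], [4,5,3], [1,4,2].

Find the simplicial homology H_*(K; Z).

K has 6 vertices, 15 edges, 10 triangles.
rank ∂_0 = 0, rank ∂_1 = 5 ⇒ b_0 = 6 − 0 − 5 = 1; all invariant factors of ∂_1 are 1 so no torsion. So H_0 = Z.
rank ∂_1 = 5, rank ∂_2 = 10 ⇒ b_1 = 15 − 5 − 10 = 0; ∂_2 has invariant factor(s) [2] giving torsion. So H_1 = Z/2Z.
rank ∂_2 = 10, rank ∂_3 = 0 ⇒ b_2 = 10 − 10 − 0 = 0. So H_2 = 0.

H_0 ≅ Z,  H_1 ≅ Z/2Z,  H_2 = 0.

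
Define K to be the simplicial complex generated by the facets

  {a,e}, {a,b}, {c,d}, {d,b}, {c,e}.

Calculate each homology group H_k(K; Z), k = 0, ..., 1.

H_0 ≅ Z,  H_1 ≅ Z.

Fix the vertex order a < b < c < d < e and write every simplex with vertices in increasing order. Then dim K = 1 and the simplices of K are:

  0-simplices (5): a, b, c, d, e
  1-simplices (5): ab, ae, bd, cd, ce

Hence C_0 ≅ Z^5, C_1 ≅ Z^5.

Boundary ∂_1: C_1 → C_0 sends each edge [p,q] (with p < q) to q − p.
This gives a 5×5 integer matrix of rank 4; reducing to Smith normal form yields diagonal entries (1,1,1,1).

From H_k ≅ ker(∂_k) / im(∂_{k+1}) we obtain:

  H_0: rank C_0 − rank ∂_1 = 5 − 4 = 1, and the invariant factors of ∂_1 are all 1, so H_0 ≅ Z.
  H_1: rank ker ∂_1 − rank ∂_2 = (5 − 4) − 0 = 1, and there is no ∂_2, so H_1 ≅ Z.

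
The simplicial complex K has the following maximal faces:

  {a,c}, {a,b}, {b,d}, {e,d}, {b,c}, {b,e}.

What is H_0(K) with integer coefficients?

Take the total order a < b < c < d < e on the vertex set. Then K (dimension 1) consists of the simplices:

  0-simplices (5): a, b, c, d, e
  1-simplices (6): ab, ac, bc, bd, be, de

giving chain groups C_0 ≅ Z^5, C_1 ≅ Z^6.

∂_1: C_1 → C_0 maps an edge to its endpoints' difference, ∂[p,q] = q − p. For instance
  ∂be = e − b.
The resulting 5×6 matrix has rank 4, and its Smith normal form has invariant factors (1,1,1,1).

Reading off H_k = ker ∂_k / im ∂_{k+1}:

  H_0: rank C_0 − rank ∂_1 = 5 − 4 = 1, and the invariant factors of ∂_1 are all 1, so H_0 ≅ Z.

(K is a triangulation of a wedge of 2 circles.)

H_0 ≅ Z.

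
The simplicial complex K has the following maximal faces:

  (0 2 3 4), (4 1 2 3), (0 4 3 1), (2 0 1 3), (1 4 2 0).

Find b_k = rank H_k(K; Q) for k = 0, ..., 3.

We work with the vertex ordering 0 < 1 < 2 < 3 < 4. The simplices of K, each written with vertices in increasing order, are:

  0-simplices (5): [0], [1], [2], [3], [4]
  1-simplices (10): [0,1], [0,2], [0,3], [0,4], [1,2], [1,3], [1,4], [2,3], [2,4], [3,4]
  2-simplices (10): [0,1,2], [0,1,3], [0,1,4], [0,2,3], [0,2,4], [0,3,4], [1,2,3], [1,2,4], [1,3,4], [2,3,4]
  3-simplices (5): [0,1,2,3], [0,1,2,4], [0,1,3,4], [0,2,3,4], [1,2,3,4]

Hence C_0 ≅ Z^5, C_1 ≅ Z^10, C_2 ≅ Z^10, C_3 ≅ Z^5.

The boundary map ∂_1: C_1 → C_0 is given by ∂[p,q] = [q] − [p].
As a 5×10 matrix over Z this has rank 4, with invariant factors (1,1,1,1).

The boundary map ∂_2: C_2 → C_1 sends each 2-simplex [p,q,r] to [q,r] − [p,r] + [p,q]. For instance
  ∂[0,2,3] = [2,3] − [0,3] + [0,2],
  ∂[1,2,4] = [2,4] − [1,4] + [1,2].
As a 10×10 matrix over Z this has rank 6, with invariant factors (1,1,1,1,1,1).

∂_3: C_3 → C_2 sends each 3-simplex σ to the alternating sum Σ_i (−1)^i (σ with its i-th vertex removed). For instance
  ∂[1,2,3,4] = [2,3,4] − [1,3,4] + [1,2,4] − [1,2,3],
  ∂[0,1,3,4] = [1,3,4] − [0,3,4] + [0,1,4] − [0,1,3].
The 10×5 boundary matrix has rank 4 and Smith normal form diag(1,1,1,1).

From H_k ≅ ker(∂_k) / im(∂_{k+1}) we obtain:

  H_0: rank C_0 − rank ∂_1 = 5 − 4 = 1, and the invariant factors of ∂_1 are all 1, so H_0 = Z.
  H_1: rank ker ∂_1 − rank ∂_2 = (10 − 4) − 6 = 0, and the invariant factors of ∂_2 are all 1, so H_1 = 0.
  H_2: rank ker ∂_2 − rank ∂_3 = (10 − 6) − 4 = 0, and the invariant factors of ∂_3 are all 1, so H_2 = 0.
  H_3: rank ker ∂_3 − rank ∂_4 = (5 − 4) − 0 = 1, and there is no ∂_4, so H_3 = Z.

As a check, the Euler characteristic is 5 − 10 + 10 − 5 = 0, which agrees with 1 − 0 + 0 − 1 = 0.
(K is a triangulation of the 3-sphere S^3.)

Hence the Betti numbers are b_0 = 1, b_1 = 0, b_2 = 0, b_3 = 1.

b_0 = 1, b_1 = 0, b_2 = 0, b_3 = 1.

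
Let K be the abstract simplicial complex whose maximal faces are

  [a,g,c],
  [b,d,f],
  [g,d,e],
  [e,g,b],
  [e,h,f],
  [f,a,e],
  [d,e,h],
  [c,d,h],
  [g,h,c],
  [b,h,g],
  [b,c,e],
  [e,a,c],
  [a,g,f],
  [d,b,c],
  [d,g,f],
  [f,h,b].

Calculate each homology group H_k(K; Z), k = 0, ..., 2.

We work with the vertex ordering a < b < c < d < e < f < g < h. The simplices of K, each written with vertices in increasing order, are:

  0-simplices (8): a, b, c, d, e, f, g, h
  1-simplices (24): ac, ae, af, ag, bc, bd, be, bf, bg, bh, cd, ce, cg, ch, de, df, dg, dh, ef, eg, eh, fg, fh, gh
  2-simplices (16): ace, acg, aef, afg, bcd, bce, bdf, beg, bfh, bgh, cdh, cgh, deg, deh, dfg, efh

giving chain groups C_0 ≅ Z^8, C_1 ≅ Z^24, C_2 ≅ Z^16.

∂_1: C_1 → C_0 maps an edge to its endpoints' difference, ∂[p,q] = q − p.
This gives a 8×24 integer matrix of rank 7; reducing to Smith normal form yields diagonal entries (1,1,1,1,1,1,1).

Boundary ∂_2: C_2 → C_1 maps a triangle to the signed sum of its edges. For instance
  ∂cgh = gh − ch + cg,
  ∂deg = eg − dg + de.
This gives a 24×16 integer matrix of rank 15; reducing to Smith normal form yields diagonal entries (1,1,1,1,1,1,1,1,1,1,1,1,1,1,1).

Computing H_k = (kernel of ∂_k) / (image of ∂_{k+1}):

  H_0: rank C_0 − rank ∂_1 = 8 − 7 = 1, and the invariant factors of ∂_1 are all 1, so H_0 ≅ Z.
  H_1: rank ker ∂_1 − rank ∂_2 = (24 − 7) − 15 = 2, and the invariant factors of ∂_2 are all 1, so H_1 ≅ Z^2.
  H_2: rank ker ∂_2 − rank ∂_3 = (16 − 15) − 0 = 1, and there is no ∂_3, so H_2 ≅ Z.

(K is a triangulation of the torus T^2.)

H_0 = Z,  H_1 = Z^2,  H_2 = Z.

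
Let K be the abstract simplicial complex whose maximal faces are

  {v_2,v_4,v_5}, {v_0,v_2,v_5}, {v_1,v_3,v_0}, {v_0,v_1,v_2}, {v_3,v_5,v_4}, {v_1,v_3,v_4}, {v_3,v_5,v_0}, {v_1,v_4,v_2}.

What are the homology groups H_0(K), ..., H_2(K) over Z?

Order the vertices as v_0 < v_1 < v_2 < v_3 < v_4 < v_5. Listing each simplex with vertices in this order, K has dimension 2 with simplices:

  0-simplices (6): [v_0], [v_1], [v_2], [v_3], [v_4], [v_5]
  1-simplices (12): [v_0,v_1], [v_0,v_2], [v_0,v_3], [v_0,v_5], [v_1,v_2], [v_1,v_3], [v_1,v_4], [v_2,v_4], [v_2,v_5], [v_3,v_4], [v_3,v_5], [v_4,v_5]
  2-simplices (8): [v_0,v_1,v_2], [v_0,v_1,v_3], [v_0,v_2,v_5], [v_0,v_3,v_5], [v_1,v_2,v_4], [v_1,v_3,v_4], [v_2,v_4,v_5], [v_3,v_4,v_5]

so the chain groups are C_0 ≅ Z^6, C_1 ≅ Z^12, C_2 ≅ Z^8.

Boundary ∂_1: C_1 → C_0 maps an edge to its endpoints' difference, ∂[p,q] = q − p.
The 6×12 boundary matrix has rank 5 and Smith normal form diag(1,1,1,1,1).

Boundary ∂_2: C_2 → C_1 maps a triangle to the signed sum of its edges. For instance
  ∂[v_0,v_1,v_3] = [v_1,v_3] − [v_0,v_3] + [v_0,v_1],
  ∂[v_3,v_4,v_5] = [v_4,v_5] − [v_3,v_5] + [v_3,v_4].
The 12×8 boundary matrix has rank 7 and Smith normal form diag(1,1,1,1,1,1,1).

From H_k ≅ ker(∂_k) / im(∂_{k+1}) we obtain:

  H_0: rank C_0 − rank ∂_1 = 6 − 5 = 1, and the invariant factors of ∂_1 are all 1, so H_0 = Z.
  H_1: rank ker ∂_1 − rank ∂_2 = (12 − 5) − 7 = 0, and the invariant factors of ∂_2 are all 1, so H_1 = 0.
  H_2: rank ker ∂_2 − rank ∂_3 = (8 − 7) − 0 = 1, and there is no ∂_3, so H_2 = Z.

(K is a triangulation of the 2-sphere S^2.)

H_0 = Z,  H_1 = 0,  H_2 = Z.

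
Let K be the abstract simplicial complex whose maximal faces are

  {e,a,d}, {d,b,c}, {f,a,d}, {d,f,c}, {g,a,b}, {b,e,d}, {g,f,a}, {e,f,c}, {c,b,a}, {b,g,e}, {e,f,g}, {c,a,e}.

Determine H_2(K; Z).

Fix the vertex order a < b < c < d < e < f < g and write every simplex with vertices in increasing order. Then dim K = 2 and the simplices of K are:

  0-simplices (7): a, b, c, d, e, f, g
  1-simplices (18): ab, ac, ad, ae, af, ag, bc, bd, be, bg, cd, ce, cf, de, df, ef, eg, fg
  2-simplices (12): abc, abg, ace, ade, adf, afg, bcd, bde, beg, cdf, cef, efg

so the chain groups are C_0 ≅ Z^7, C_1 ≅ Z^18, C_2 ≅ Z^12.

Boundary ∂_1: C_1 → C_0 sends each edge [p,q] (with p < q) to q − p. For instance
  ∂cd = d − c.
The resulting 7×18 matrix has rank 6, and its Smith normal form has invariant factors (1,1,1,1,1,1).

Boundary ∂_2: C_2 → C_1 acts by ∂[p,q,r] = [q,r] − [p,r] + [p,q]. For instance
  ∂bde = de − be + bd,
  ∂beg = eg − bg + be.
The resulting 18×12 matrix has rank 12, and its Smith normal form has invariant factors (1,1,1,1,1,1,1,1,1,1,1,2).

From H_k ≅ ker(∂_k) / im(∂_{k+1}) we obtain:

  H_2: rank ker ∂_2 − rank ∂_3 = (12 − 12) − 0 = 0, and there is no ∂_3, so H_2 = 0.

(K is a triangulation of the real projective plane RP^2.)

H_2 ≅ 0.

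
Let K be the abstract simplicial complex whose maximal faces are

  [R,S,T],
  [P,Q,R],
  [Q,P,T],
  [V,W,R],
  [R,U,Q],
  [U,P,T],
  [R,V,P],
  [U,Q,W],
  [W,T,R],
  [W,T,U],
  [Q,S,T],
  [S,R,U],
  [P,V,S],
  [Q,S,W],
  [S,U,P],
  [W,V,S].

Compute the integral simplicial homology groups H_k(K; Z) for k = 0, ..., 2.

H_0 = Z,  H_1 = Z^2,  H_2 = Z.

Order the vertices as P < Q < R < S < T < U < V < W. Listing each simplex with vertices in this order, K has dimension 2 with simplices:

  0-simplices (8): P, Q, R, S, T, U, V, W
  1-simplices (24): PQ, PR, PS, PT, PU, PV, QR, QS, QT, QU, QW, RS, RT, RU, RV, RW, ST, SU, SV, SW, TU, TW, UW, VW
  2-simplices (16): PQR, PQT, PRV, PSU, PSV, PTU, QRU, QST, QSW, QUW, RST, RSU, RTW, RVW, SVW, TUW

so the chain groups are C_0 ≅ Z^8, C_1 ≅ Z^24, C_2 ≅ Z^16.

Boundary ∂_1: C_1 → C_0 sends each edge [p,q] (with p < q) to q − p. For instance
  ∂RS = S − R.
This gives a 8×24 integer matrix of rank 7; reducing to Smith normal form yields diagonal entries (1,1,1,1,1,1,1).

Boundary ∂_2: C_2 → C_1 acts by ∂[p,q,r] = [q,r] − [p,r] + [p,q]. For instance
  ∂PRV = RV − PV + PR,
  ∂TUW = UW − TW + TU.
As a 24×16 matrix over Z this has rank 15, with invariant factors (1,1,1,1,1,1,1,1,1,1,1,1,1,1,1).

From H_k ≅ ker(∂_k) / im(∂_{k+1}) we obtain:

  H_0: rank C_0 − rank ∂_1 = 8 − 7 = 1, and the invariant factors of ∂_1 are all 1, so H_0 ≅ Z.
  H_1: rank ker ∂_1 − rank ∂_2 = (24 − 7) − 15 = 2, and the invariant factors of ∂_2 are all 1, so H_1 ≅ Z^2.
  H_2: rank ker ∂_2 − rank ∂_3 = (16 − 15) − 0 = 1, and there is no ∂_3, so H_2 ≅ Z.

(K is a triangulation of the torus T^2.)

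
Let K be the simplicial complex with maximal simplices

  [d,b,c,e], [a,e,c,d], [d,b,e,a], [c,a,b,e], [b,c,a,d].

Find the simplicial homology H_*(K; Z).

H_0 = Z,  H_1 = 0,  H_2 = 0,  H_3 = Z.

Take the total order a < b < c < d < e on the vertex set. Then K (dimension 3) consists of the simplices:

  0-simplices (5): a, b, c, d, e
  1-simplices (10): ab, ac, ad, ae, bc, bd, be, cd, ce, de
  2-simplices (10): abc, abd, abe, acd, ace, ade, bcd, bce, bde, cde
  3-simplices (5): abcd, abce, abde, acde, bcde

so the chain groups are C_0 ≅ Z^5, C_1 ≅ Z^10, C_2 ≅ Z^10, C_3 ≅ Z^5.

The boundary map ∂_1: C_1 → C_0 is given by ∂[p,q] = [q] − [p].
As a 5×10 matrix over Z this has rank 4, with invariant factors (1,1,1,1).

Boundary ∂_2: C_2 → C_1 acts by ∂[p,q,r] = [q,r] − [p,r] + [p,q]. For instance
  ∂abd = bd − ad + ab,
  ∂abc = bc − ac + ab.
The 10×10 boundary matrix has rank 6 and Smith normal form diag(1,1,1,1,1,1).

∂_3: C_3 → C_2 sends each 3-simplex σ to the alternating sum Σ_i (−1)^i (σ with its i-th vertex removed). For instance
  ∂bcde = cde − bde + bce − bcd,
  ∂abce = bce − ace + abe − abc.
The resulting 10×5 matrix has rank 4, and its Smith normal form has invariant factors (1,1,1,1).

Computing H_k = (kernel of ∂_k) / (image of ∂_{k+1}):

  H_0: rank C_0 − rank ∂_1 = 5 − 4 = 1, and the invariant factors of ∂_1 are all 1, so H_0 ≅ Z.
  H_1: rank ker ∂_1 − rank ∂_2 = (10 − 4) − 6 = 0, and the invariant factors of ∂_2 are all 1, so H_1 ≅ 0.
  H_2: rank ker ∂_2 − rank ∂_3 = (10 − 6) − 4 = 0, and the invariant factors of ∂_3 are all 1, so H_2 ≅ 0.
  H_3: rank ker ∂_3 − rank ∂_4 = (5 − 4) − 0 = 1, and there is no ∂_4, so H_3 ≅ Z.

(K is a triangulation of the 3-sphere S^3.)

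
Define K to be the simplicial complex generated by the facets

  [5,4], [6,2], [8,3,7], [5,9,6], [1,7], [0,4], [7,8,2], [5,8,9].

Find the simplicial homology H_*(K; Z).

Fix the vertex order 0 < 1 < 2 < 3 < 4 < 5 < 6 < 7 < 8 < 9 and write every simplex with vertices in increasing order. Then dim K = 2 and the simplices of K are:

  0-simplices (10): [0], [1], [2], [3], [4], [5], [6], [7], [8], [9]
  1-simplices (14): [0,4], [1,7], [2,6], [2,7], [2,8], [3,7], [3,8], [4,5], [5,6], [5,8], [5,9], [6,9], [7,8], [8,9]
  2-simplices (4): [2,7,8], [3,7,8], [5,6,9], [5,8,9]

so the chain groups are C_0 ≅ Z^10, C_1 ≅ Z^14, C_2 ≅ Z^4.

∂_1: C_1 → C_0 maps an edge to its endpoints' difference, ∂[p,q] = q − p. For instance
  ∂[2,8] = [8] − [2].
The resulting 10×14 matrix has rank 9, and its Smith normal form has invariant factors (1,1,1,1,1,1,1,1,1).

∂_2: C_2 → C_1 sends each 2-simplex [p,q,r] to [q,r] − [p,r] + [p,q]. For instance
  ∂[5,8,9] = [8,9] − [5,9] + [5,8],
  ∂[3,7,8] = [7,8] − [3,8] + [3,7].
The resulting 14×4 matrix has rank 4, and its Smith normal form has invariant factors (1,1,1,1).

From H_k ≅ ker(∂_k) / im(∂_{k+1}) we obtain:

  H_0: rank C_0 − rank ∂_1 = 10 − 9 = 1, and the invariant factors of ∂_1 are all 1, so H_0 = Z.
  H_1: rank ker ∂_1 − rank ∂_2 = (14 − 9) − 4 = 1, and the invariant factors of ∂_2 are all 1, so H_1 = Z.
  H_2: rank ker ∂_2 − rank ∂_3 = (4 − 4) − 0 = 0, and there is no ∂_3, so H_2 = 0.

As a check, the Euler characteristic is 10 − 14 + 4 = 0, which agrees with 1 − 1 + 0 = 0.

H_0 ≅ Z,  H_1 ≅ Z,  H_2 = 0.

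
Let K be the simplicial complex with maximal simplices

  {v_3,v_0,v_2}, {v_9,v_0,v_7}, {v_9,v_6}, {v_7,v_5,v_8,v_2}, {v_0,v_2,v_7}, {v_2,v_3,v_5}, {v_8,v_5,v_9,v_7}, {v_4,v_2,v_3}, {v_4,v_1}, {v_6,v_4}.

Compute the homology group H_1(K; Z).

H_1 = Z.

Fix the vertex order v_0 < v_1 < v_2 < v_3 < v_4 < v_5 < v_6 < v_7 < v_8 < v_9 and write every simplex with vertices in increasing order. Then dim K = 3 and the simplices of K are:

  0-simplices (10): [v_0], [v_1], [v_2], [v_3], [v_4], [v_5], [v_6], [v_7], [v_8], [v_9]
  1-simplices (20): (20 of them)
  2-simplices (12): (12 of them)
  3-simplices (2): [v_2,v_5,v_7,v_8], [v_5,v_7,v_8,v_9]

so the chain groups are C_0 ≅ Z^10, C_1 ≅ Z^20, C_2 ≅ Z^12, C_3 ≅ Z^2.

∂_1: C_1 → C_0 is given by ∂[p,q] = [q] − [p].
The 10×20 boundary matrix has rank 9 and Smith normal form diag(1,1,1,1,1,1,1,1,1).

The boundary map ∂_2: C_2 → C_1 sends each 2-simplex [p,q,r] to [q,r] − [p,r] + [p,q]. For instance
  ∂[v_5,v_7,v_8] = [v_7,v_8] − [v_5,v_8] + [v_5,v_7],
  ∂[v_2,v_5,v_7] = [v_5,v_7] − [v_2,v_7] + [v_2,v_5].
This gives a 20×12 integer matrix of rank 10; reducing to Smith normal form yields diagonal entries (1,1,1,1,1,1,1,1,1,1).

Boundary ∂_3: C_3 → C_2 sends each 3-simplex σ to the alternating sum Σ_i (−1)^i (σ with its i-th vertex removed). For instance
  ∂[v_5,v_7,v_8,v_9] = [v_7,v_8,v_9] − [v_5,v_8,v_9] + [v_5,v_7,v_9] − [v_5,v_7,v_8],
  ∂[v_2,v_5,v_7,v_8] = [v_5,v_7,v_8] − [v_2,v_7,v_8] + [v_2,v_5,v_8] − [v_2,v_5,v_7].
As a 12×2 matrix over Z this has rank 2, with invariant factors (1,1).

Now H_k = ker ∂_k / im ∂_{k+1}, so:

  H_1: rank ker ∂_1 − rank ∂_2 = (20 − 9) − 10 = 1, and the invariant factors of ∂_2 are all 1, so H_1 ≅ Z.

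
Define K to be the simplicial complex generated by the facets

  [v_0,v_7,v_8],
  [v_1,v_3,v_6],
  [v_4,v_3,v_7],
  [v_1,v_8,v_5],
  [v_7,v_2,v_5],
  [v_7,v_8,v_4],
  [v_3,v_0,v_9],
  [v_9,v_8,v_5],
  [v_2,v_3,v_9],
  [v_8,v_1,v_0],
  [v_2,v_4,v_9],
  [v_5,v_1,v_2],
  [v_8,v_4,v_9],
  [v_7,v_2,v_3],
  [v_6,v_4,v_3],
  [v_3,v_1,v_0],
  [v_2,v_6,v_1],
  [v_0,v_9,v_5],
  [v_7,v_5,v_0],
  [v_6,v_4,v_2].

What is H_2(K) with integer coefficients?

We work with the vertex ordering v_0 < v_1 < v_2 < v_3 < v_4 < v_5 < v_6 < v_7 < v_8 < v_9. The simplices of K, each written with vertices in increasing order, are:

  0-simplices (10): [v_0], [v_1], [v_2], [v_3], [v_4], [v_5], [v_6], [v_7], [v_8], [v_9]
  1-simplices (30): (30 of them)
  2-simplices (20): (20 of them)

Hence C_0 ≅ Z^10, C_1 ≅ Z^30, C_2 ≅ Z^20.

∂_1: C_1 → C_0 sends each edge [p,q] (with p < q) to q − p. For instance
  ∂[v_2,v_9] = [v_9] − [v_2].
The 10×30 boundary matrix has rank 9 and Smith normal form diag(1,1,1,1,1,1,1,1,1).

∂_2: C_2 → C_1 sends each 2-simplex [p,q,r] to [q,r] − [p,r] + [p,q]. For instance
  ∂[v_0,v_5,v_7] = [v_5,v_7] − [v_0,v_7] + [v_0,v_5],
  ∂[v_3,v_4,v_6] = [v_4,v_6] − [v_3,v_6] + [v_3,v_4].
As a 30×20 matrix over Z this has rank 20, with invariant factors (1,1,1,1,1,1,1,1,1,1,1,1,1,1,1,1,1,1,1,2).

From H_k ≅ ker(∂_k) / im(∂_{k+1}) we obtain:

  H_2: rank ker ∂_2 − rank ∂_3 = (20 − 20) − 0 = 0, and there is no ∂_3, so H_2 ≅ 0.

(K is a triangulation of the Klein bottle.)

H_2 ≅ 0.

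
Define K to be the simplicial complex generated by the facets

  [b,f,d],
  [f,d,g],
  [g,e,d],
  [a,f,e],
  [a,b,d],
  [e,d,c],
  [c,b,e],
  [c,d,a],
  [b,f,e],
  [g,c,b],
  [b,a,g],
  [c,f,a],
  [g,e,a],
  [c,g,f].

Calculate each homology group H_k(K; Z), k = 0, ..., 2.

Fix the vertex order a < b < c < d < e < f < g and write every simplex with vertices in increasing order. Then dim K = 2 and the simplices of K are:

  0-simplices (7): a, b, c, d, e, f, g
  1-simplices (21): ab, ac, ad, ae, af, ag, bc, bd, be, bf, bg, cd, ce, cf, cg, de, df, dg, ef, eg, fg
  2-simplices (14): abd, abg, acd, acf, aef, aeg, bce, bcg, bdf, bef, cde, cfg, deg, dfg

Hence C_0 ≅ Z^7, C_1 ≅ Z^21, C_2 ≅ Z^14.

The boundary map ∂_1: C_1 → C_0 maps an edge to its endpoints' difference, ∂[p,q] = q − p. For instance
  ∂df = f − d.
The 7×21 boundary matrix has rank 6 and Smith normal form diag(1,1,1,1,1,1).

∂_2: C_2 → C_1 acts by ∂[p,q,r] = [q,r] − [p,r] + [p,q]. For instance
  ∂bcg = cg − bg + bc,
  ∂bef = ef − bf + be.
The 21×14 boundary matrix has rank 13 and Smith normal form diag(1,1,1,1,1,1,1,1,1,1,1,1,1).

Reading off H_k = ker ∂_k / im ∂_{k+1}:

  H_0: rank C_0 − rank ∂_1 = 7 − 6 = 1, and the invariant factors of ∂_1 are all 1, so H_0 ≅ Z.
  H_1: rank ker ∂_1 − rank ∂_2 = (21 − 6) − 13 = 2, and the invariant factors of ∂_2 are all 1, so H_1 ≅ Z^2.
  H_2: rank ker ∂_2 − rank ∂_3 = (14 − 13) − 0 = 1, and there is no ∂_3, so H_2 ≅ Z.

As a check, the Euler characteristic is 7 − 21 + 14 = 0, which agrees with 1 − 2 + 1 = 0.
(K is a triangulation of the torus T^2.)

H_0 ≅ Z,  H_1 ≅ Z^2,  H_2 ≅ Z.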